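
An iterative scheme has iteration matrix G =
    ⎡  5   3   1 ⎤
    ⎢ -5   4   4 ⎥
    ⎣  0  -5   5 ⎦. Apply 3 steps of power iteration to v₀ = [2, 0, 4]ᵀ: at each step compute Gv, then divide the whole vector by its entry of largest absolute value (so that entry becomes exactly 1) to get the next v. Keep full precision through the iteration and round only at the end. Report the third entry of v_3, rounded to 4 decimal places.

0.2528

Gv0 = (14.00000, 6.00000, 20.00000); divide by 20.00000 → v1 = (0.70000, 0.30000, 1.00000)
Gv1 = (5.40000, 1.70000, 3.50000); divide by 5.40000 → v2 = (1.00000, 0.31481, 0.64815)
Gv2 = (6.59259, -1.14815, 1.66667); divide by 6.59259 → v3 = (1.00000, -0.17416, 0.25281)
Requested entry of v3: 180/712 = 0.2528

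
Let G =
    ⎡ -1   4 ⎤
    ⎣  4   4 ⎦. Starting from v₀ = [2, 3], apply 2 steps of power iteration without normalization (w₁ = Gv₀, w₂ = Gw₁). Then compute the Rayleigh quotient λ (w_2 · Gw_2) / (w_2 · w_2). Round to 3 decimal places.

λ ≈ 6.212

w1 = Gv₀ = ((-1)·2 + 4·3; 4·2 + 4·3) = (10, 20)
w2 = Gw1 = ((-1)·10 + 4·20; 4·10 + 4·20) = (70, 120)
Gw2 = (410, 760)
w2·Gw2 = 70·410 + 120·760 = 119900; w2·w2 = 70·70 + 120·120 = 19300
λ ≈ 119900/19300 = 6.212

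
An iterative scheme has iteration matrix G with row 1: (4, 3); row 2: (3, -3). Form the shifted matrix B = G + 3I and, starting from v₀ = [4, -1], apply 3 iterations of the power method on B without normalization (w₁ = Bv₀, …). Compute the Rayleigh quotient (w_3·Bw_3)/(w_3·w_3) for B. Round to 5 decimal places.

B = G + 3I has rows (7, 3); (3, 0)
w1 = Bv₀ = (25, 12)
w2 = Bw1 = (211, 75)
w3 = Bw2 = (1702, 633)
Bw3 = (13813, 5106)
w3·Bw3 = 26741824; w3·w3 = 3297493; μ ≈ 26741824/3297493 = 8.10974

μ ≈ 8.10974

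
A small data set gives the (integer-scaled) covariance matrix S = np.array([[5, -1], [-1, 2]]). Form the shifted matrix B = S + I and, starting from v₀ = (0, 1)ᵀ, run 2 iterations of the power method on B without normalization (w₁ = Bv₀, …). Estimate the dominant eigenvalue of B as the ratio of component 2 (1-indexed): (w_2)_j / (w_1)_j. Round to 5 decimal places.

B = S + I has rows (6, -1); (-1, 3)
w1 = Bv₀ = (-1, 3)
w2 = Bw1 = (-9, 10)
Ratio: 10/3 = 3.33333

μ ≈ 3.33333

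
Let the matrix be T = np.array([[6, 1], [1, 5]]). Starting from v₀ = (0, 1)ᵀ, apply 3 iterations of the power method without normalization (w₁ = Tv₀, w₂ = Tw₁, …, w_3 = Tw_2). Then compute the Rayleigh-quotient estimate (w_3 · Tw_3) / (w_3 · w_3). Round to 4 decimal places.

w1 = Tv₀ = (6·0 + 1·1; 1·0 + 5·1) = (1, 5)
w2 = Tw1 = (6·1 + 1·5; 1·1 + 5·5) = (11, 26)
w3 = Tw2 = (92, 141)
Tw3 = (693, 797)
w3·Tw3 = 92·693 + 141·797 = 176133; w3·w3 = 92·92 + 141·141 = 28345
λ ≈ 176133/28345 = 6.2139

λ ≈ 6.2139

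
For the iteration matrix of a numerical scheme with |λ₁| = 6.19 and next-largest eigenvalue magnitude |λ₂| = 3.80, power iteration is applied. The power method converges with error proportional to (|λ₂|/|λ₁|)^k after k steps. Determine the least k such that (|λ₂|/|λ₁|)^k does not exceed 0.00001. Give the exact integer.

|λ₂/λ₁| = 3.80/6.19 = 0.61389
Need k ≥ ln(0.00001) / ln(0.61389) = -11.5129 / -0.4879 ≈ 23.595
Smallest integer k satisfying the bound: 24

24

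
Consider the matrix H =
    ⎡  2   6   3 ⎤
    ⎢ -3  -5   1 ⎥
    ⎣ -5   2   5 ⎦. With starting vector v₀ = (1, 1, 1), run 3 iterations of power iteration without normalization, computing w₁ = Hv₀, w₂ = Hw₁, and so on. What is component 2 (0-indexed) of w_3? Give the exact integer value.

-217

w1 = Hv₀ = (11, -7, 2)
w2 = Hw1 = (-14, 4, -59)
w3 = Hw2 = (-181, -37, -217)
The requested component of w3 is -217.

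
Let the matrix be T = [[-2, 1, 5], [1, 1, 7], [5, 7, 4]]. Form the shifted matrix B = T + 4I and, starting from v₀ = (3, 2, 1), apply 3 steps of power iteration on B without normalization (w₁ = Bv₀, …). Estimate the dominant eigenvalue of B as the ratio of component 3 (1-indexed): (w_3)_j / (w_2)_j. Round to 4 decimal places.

B = T + 4I has rows (2, 1, 5); (1, 5, 7); (5, 7, 8)
w1 = Bv₀ = (13, 20, 37)
w2 = Bw1 = (231, 372, 501)
w3 = Bw2 = (3339, 5598, 7767)
Ratio: 7767/501 = 15.5030

μ ≈ 15.5030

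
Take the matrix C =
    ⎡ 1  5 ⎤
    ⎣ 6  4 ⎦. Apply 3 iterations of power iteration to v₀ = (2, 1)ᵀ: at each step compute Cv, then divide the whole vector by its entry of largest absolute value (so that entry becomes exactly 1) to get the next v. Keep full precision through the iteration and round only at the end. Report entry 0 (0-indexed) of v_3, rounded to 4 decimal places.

Cv0 = (7.00000, 16.00000); divide by 16.00000 → v1 = (0.43750, 1.00000)
Cv1 = (5.43750, 6.62500); divide by 6.62500 → v2 = (0.82075, 1.00000)
Cv2 = (5.82075, 8.92453); divide by 8.92453 → v3 = (0.65222, 1.00000)
Requested entry of v3: 617/946 = 0.6522

0.6522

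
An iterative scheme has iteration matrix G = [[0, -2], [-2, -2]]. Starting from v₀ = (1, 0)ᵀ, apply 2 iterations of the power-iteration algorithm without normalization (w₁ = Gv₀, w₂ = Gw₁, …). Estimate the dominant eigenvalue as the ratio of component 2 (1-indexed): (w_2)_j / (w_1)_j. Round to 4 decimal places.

-2.0000

w1 = Gv₀ = (0·1 + (-2)·0; (-2)·1 + (-2)·0) = (0, -2)
w2 = Gw1 = (0·0 + (-2)·(-2); (-2)·0 + (-2)·(-2)) = (4, 4)
Ratio at component: 4 / -2 = -2.0000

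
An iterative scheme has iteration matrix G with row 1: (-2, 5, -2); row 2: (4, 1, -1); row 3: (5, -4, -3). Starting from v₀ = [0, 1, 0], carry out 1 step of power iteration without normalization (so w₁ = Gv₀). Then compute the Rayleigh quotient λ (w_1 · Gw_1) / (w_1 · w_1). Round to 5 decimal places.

w1 = Gv₀ = ((-2)·0 + 5·1 + (-2)·0; 4·0 + 1·1 + (-1)·0; 5·0 + (-4)·1 + (-3)·0) = (5, 1, -4)
Gw1 = (3, 25, 33)
w1·Gw1 = 5·3 + 1·25 + (-4)·33 = -92; w1·w1 = 5·5 + 1·1 + (-4)·(-4) = 42
λ ≈ -92/42 = -2.19048

λ ≈ -2.19048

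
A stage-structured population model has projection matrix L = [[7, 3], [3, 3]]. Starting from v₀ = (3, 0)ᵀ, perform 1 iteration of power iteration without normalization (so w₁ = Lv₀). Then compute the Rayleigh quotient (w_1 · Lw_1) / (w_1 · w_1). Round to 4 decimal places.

w1 = Lv₀ = (21, 9)
Lw1 = (174, 90)
w1·Lw1 = 21·174 + 9·90 = 4464; w1·w1 = 21·21 + 9·9 = 522
λ ≈ 4464/522 = 8.5517

λ ≈ 8.5517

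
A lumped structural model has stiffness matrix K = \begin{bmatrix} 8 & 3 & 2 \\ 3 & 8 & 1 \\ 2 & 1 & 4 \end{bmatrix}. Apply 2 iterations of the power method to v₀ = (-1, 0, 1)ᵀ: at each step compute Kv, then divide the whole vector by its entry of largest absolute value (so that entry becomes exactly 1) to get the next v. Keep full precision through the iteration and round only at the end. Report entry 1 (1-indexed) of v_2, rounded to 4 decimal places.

1.0000

Kv0 = (-6.00000, -2.00000, 2.00000); divide by -6.00000 → v1 = (1.00000, 0.33333, -0.33333)
Kv1 = (8.33333, 5.33333, 1.00000); divide by 8.33333 → v2 = (1.00000, 0.64000, 0.12000)
Requested entry of v2: -50/-50 = 1.0000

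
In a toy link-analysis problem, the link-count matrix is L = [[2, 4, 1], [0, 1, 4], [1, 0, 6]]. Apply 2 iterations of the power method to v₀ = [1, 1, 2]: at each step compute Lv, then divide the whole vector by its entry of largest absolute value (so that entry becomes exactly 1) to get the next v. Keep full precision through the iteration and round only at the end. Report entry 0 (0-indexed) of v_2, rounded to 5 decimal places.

0.75581

Lv0 = (8.000000, 9.000000, 13.000000); divide by 13.000000 → v1 = (0.615385, 0.692308, 1.000000)
Lv1 = (5.000000, 4.692308, 6.615385); divide by 6.615385 → v2 = (0.755814, 0.709302, 1.000000)
Requested entry of v2: 65/86 = 0.75581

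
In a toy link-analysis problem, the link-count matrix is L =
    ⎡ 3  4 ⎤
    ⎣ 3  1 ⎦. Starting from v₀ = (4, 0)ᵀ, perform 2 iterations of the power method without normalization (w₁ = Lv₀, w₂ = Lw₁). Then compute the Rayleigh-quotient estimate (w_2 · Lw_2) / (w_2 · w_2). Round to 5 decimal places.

w1 = Lv₀ = (3·4 + 4·0; 3·4 + 1·0) = (12, 12)
w2 = Lw1 = (3·12 + 4·12; 3·12 + 1·12) = (84, 48)
Lw2 = (444, 300)
w2·Lw2 = 84·444 + 48·300 = 51696; w2·w2 = 84·84 + 48·48 = 9360
λ ≈ 51696/9360 = 5.52308

5.52308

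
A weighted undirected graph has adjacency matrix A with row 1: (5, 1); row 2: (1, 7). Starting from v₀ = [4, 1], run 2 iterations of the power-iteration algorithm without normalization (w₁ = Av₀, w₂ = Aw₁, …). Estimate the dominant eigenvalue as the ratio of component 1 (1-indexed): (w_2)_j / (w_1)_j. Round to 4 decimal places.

w1 = Av₀ = (21, 11)
w2 = Aw1 = (116, 98)
Ratio at component: 116 / 21 = 5.5238

λ ≈ 5.5238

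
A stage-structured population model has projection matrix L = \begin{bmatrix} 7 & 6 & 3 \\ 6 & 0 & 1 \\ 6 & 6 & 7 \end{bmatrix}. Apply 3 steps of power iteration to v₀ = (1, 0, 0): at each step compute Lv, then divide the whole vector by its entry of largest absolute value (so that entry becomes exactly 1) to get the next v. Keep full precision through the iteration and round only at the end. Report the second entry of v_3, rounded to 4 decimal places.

Lv0 = (7.00000, 6.00000, 6.00000); divide by 7.00000 → v1 = (1.00000, 0.85714, 0.85714)
Lv1 = (14.71429, 6.85714, 17.14286); divide by 17.14286 → v2 = (0.85833, 0.40000, 1.00000)
Lv2 = (11.40833, 6.15000, 14.55000); divide by 14.55000 → v3 = (0.78408, 0.42268, 1.00000)
Requested entry of v3: 738/1746 = 0.4227

0.4227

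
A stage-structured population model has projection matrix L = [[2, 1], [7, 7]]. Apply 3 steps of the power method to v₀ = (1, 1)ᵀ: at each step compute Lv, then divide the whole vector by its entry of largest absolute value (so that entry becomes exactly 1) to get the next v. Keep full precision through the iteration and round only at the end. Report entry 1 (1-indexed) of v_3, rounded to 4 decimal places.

Lv0 = (3.00000, 14.00000); divide by 14.00000 → v1 = (0.21429, 1.00000)
Lv1 = (1.42857, 8.50000); divide by 8.50000 → v2 = (0.16807, 1.00000)
Lv2 = (1.33613, 8.17647); divide by 8.17647 → v3 = (0.16341, 1.00000)
Requested entry of v3: 159/973 = 0.1634

0.1634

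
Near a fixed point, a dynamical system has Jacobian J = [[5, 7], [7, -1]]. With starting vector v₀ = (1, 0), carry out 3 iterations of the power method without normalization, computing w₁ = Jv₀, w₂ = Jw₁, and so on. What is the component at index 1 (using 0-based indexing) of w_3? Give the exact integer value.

490

w1 = Jv₀ = (5, 7)
w2 = Jw1 = (74, 28)
w3 = Jw2 = (566, 490)
The requested component of w3 is 490.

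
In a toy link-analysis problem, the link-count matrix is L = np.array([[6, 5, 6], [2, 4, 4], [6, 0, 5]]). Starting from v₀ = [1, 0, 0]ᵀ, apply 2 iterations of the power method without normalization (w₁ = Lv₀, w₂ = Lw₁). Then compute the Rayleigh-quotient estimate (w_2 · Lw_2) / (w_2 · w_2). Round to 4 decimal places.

13.1902

w1 = Lv₀ = (6·1 + 5·0 + 6·0; 2·1 + 4·0 + 4·0; 6·1 + 0·0 + 5·0) = (6, 2, 6)
w2 = Lw1 = (6·6 + 5·2 + 6·6; 2·6 + 4·2 + 4·6; 6·6 + 0·2 + 5·6) = (82, 44, 66)
Lw2 = (1108, 604, 822)
w2·Lw2 = 82·1108 + 44·604 + 66·822 = 171684; w2·w2 = 82·82 + 44·44 + 66·66 = 13016
λ ≈ 171684/13016 = 13.1902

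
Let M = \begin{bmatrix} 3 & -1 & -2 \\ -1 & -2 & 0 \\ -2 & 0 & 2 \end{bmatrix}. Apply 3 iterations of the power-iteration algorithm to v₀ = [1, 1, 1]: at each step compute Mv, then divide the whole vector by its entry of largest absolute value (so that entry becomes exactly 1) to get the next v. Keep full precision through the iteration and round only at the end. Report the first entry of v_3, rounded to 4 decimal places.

Mv0 = (0.00000, -3.00000, 0.00000); divide by -3.00000 → v1 = (0.00000, 1.00000, 0.00000)
Mv1 = (-1.00000, -2.00000, 0.00000); divide by -2.00000 → v2 = (0.50000, 1.00000, 0.00000)
Mv2 = (0.50000, -2.50000, -1.00000); divide by -2.50000 → v3 = (-0.20000, 1.00000, 0.40000)
Requested entry of v3: 3/-15 = -0.2000

-0.2000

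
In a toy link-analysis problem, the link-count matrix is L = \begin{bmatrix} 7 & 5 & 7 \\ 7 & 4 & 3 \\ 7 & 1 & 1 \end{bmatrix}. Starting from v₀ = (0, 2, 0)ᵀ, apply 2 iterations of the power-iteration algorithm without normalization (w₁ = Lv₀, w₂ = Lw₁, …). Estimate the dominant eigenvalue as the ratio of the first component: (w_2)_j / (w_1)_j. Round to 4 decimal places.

λ ≈ 12.4000

w1 = Lv₀ = (10, 8, 2)
w2 = Lw1 = (124, 108, 80)
Ratio at component: 124 / 10 = 12.4000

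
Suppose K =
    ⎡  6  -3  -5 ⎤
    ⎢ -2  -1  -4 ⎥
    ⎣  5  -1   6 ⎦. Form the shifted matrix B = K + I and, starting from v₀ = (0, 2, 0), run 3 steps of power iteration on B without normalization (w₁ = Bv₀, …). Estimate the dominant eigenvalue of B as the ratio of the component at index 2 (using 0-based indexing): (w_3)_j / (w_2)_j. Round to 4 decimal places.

μ ≈ 11.0909

B = K + I has rows (7, -3, -5); (-2, 0, -4); (5, -1, 7)
w1 = Bv₀ = (7·0 + (-3)·2 + (-5)·0; (-2)·0 + 0·2 + (-4)·0; 5·0 + (-1)·2 + 7·0) = (-6, 0, -2)
w2 = Bw1 = (7·(-6) + (-3)·0 + (-5)·(-2); (-2)·(-6) + 0·0 + (-4)·(-2); 5·(-6) + (-1)·0 + 7·(-2)) = (-32, 20, -44)
w3 = Bw2 = (-64, 240, -488)
Ratio: -488/-44 = 11.0909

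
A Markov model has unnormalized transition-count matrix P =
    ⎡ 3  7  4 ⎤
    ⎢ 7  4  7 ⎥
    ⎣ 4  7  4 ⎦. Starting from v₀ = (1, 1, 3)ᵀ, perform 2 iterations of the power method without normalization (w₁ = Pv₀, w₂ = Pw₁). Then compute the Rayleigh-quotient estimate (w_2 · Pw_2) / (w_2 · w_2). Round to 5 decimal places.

15.79977

w1 = Pv₀ = (3·1 + 7·1 + 4·3; 7·1 + 4·1 + 7·3; 4·1 + 7·1 + 4·3) = (22, 32, 23)
w2 = Pw1 = (3·22 + 7·32 + 4·23; 7·22 + 4·32 + 7·23; 4·22 + 7·32 + 4·23) = (382, 443, 404)
Pw2 = (5863, 7274, 6245)
w2·Pw2 = 382·5863 + 443·7274 + 404·6245 = 7985028; w2·w2 = 382·382 + 443·443 + 404·404 = 505389
λ ≈ 7985028/505389 = 15.79977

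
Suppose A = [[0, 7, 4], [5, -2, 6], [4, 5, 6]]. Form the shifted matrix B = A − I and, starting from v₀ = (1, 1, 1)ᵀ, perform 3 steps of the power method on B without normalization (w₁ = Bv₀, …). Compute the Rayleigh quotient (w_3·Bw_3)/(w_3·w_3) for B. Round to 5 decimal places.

11.16221

B = A − I has rows (-1, 7, 4); (5, -3, 6); (4, 5, 5)
w1 = Bv₀ = ((-1)·1 + 7·1 + 4·1; 5·1 + (-3)·1 + 6·1; 4·1 + 5·1 + 5·1) = (10, 8, 14)
w2 = Bw1 = ((-1)·10 + 7·8 + 4·14; 5·10 + (-3)·8 + 6·14; 4·10 + 5·8 + 5·14) = (102, 110, 150)
w3 = Bw2 = (1268, 1080, 1708)
Bw3 = (13124, 13348, 19012)
w3·Bw3 = 63529568; w3·w3 = 5691488; μ ≈ 63529568/5691488 = 11.16221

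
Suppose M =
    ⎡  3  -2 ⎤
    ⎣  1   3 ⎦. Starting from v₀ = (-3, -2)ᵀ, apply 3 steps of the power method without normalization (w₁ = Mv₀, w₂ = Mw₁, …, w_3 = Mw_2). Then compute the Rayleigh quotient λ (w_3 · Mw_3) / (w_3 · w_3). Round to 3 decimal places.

3.486

w1 = Mv₀ = (3·(-3) + (-2)·(-2); 1·(-3) + 3·(-2)) = (-5, -9)
w2 = Mw1 = (3·(-5) + (-2)·(-9); 1·(-5) + 3·(-9)) = (3, -32)
w3 = Mw2 = (73, -93)
Mw3 = (405, -206)
w3·Mw3 = 73·405 + (-93)·(-206) = 48723; w3·w3 = 73·73 + (-93)·(-93) = 13978
λ ≈ 48723/13978 = 3.486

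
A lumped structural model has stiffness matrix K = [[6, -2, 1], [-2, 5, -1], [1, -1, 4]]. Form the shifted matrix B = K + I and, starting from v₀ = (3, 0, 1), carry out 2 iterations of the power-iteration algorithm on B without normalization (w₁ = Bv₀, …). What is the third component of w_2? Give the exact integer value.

69

B = K + I has rows (7, -2, 1); (-2, 6, -1); (1, -1, 5)
w1 = Bv₀ = (7·3 + (-2)·0 + 1·1; (-2)·3 + 6·0 + (-1)·1; 1·3 + (-1)·0 + 5·1) = (22, -7, 8)
w2 = Bw1 = (7·22 + (-2)·(-7) + 1·8; (-2)·22 + 6·(-7) + (-1)·8; 1·22 + (-1)·(-7) + 5·8) = (176, -94, 69)
Requested component of w2: 69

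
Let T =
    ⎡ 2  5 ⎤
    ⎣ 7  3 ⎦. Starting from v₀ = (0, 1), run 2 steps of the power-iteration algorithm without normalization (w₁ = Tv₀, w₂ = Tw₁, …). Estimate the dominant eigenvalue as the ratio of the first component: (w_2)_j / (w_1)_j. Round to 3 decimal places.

w1 = Tv₀ = (5, 3)
w2 = Tw1 = (25, 44)
Ratio at component: 25 / 5 = 5.000

λ ≈ 5.000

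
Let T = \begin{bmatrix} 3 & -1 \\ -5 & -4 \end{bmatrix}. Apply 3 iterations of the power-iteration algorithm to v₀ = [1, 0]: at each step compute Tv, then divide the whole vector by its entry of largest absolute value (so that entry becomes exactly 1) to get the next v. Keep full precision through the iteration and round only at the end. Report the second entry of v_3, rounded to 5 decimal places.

Tv0 = (3.000000, -5.000000); divide by -5.000000 → v1 = (-0.600000, 1.000000)
Tv1 = (-2.800000, -1.000000); divide by -2.800000 → v2 = (1.000000, 0.357143)
Tv2 = (2.642857, -6.428571); divide by -6.428571 → v3 = (-0.411111, 1.000000)
Requested entry of v3: -90/-90 = 1.00000

1.00000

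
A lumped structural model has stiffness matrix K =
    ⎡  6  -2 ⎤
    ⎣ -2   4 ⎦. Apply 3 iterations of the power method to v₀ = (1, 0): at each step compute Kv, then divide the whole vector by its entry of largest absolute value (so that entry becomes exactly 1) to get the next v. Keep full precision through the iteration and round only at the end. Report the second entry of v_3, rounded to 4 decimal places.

Kv0 = (6.00000, -2.00000); divide by 6.00000 → v1 = (1.00000, -0.33333)
Kv1 = (6.66667, -3.33333); divide by 6.66667 → v2 = (1.00000, -0.50000)
Kv2 = (7.00000, -4.00000); divide by 7.00000 → v3 = (1.00000, -0.57143)
Requested entry of v3: -160/280 = -0.5714

-0.5714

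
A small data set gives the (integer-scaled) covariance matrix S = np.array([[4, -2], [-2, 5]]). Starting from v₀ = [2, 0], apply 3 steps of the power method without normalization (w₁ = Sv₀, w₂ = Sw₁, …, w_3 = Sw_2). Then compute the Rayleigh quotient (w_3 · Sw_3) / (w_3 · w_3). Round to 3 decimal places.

6.544

w1 = Sv₀ = (4·2 + (-2)·0; (-2)·2 + 5·0) = (8, -4)
w2 = Sw1 = (4·8 + (-2)·(-4); (-2)·8 + 5·(-4)) = (40, -36)
w3 = Sw2 = (232, -260)
Sw3 = (1448, -1764)
w3·Sw3 = 232·1448 + (-260)·(-1764) = 794576; w3·w3 = 232·232 + (-260)·(-260) = 121424
λ ≈ 794576/121424 = 6.544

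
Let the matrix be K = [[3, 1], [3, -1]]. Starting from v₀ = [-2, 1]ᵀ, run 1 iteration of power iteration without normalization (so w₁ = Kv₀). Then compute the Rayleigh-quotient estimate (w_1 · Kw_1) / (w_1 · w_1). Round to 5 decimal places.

2.24324

w1 = Kv₀ = (3·(-2) + 1·1; 3·(-2) + (-1)·1) = (-5, -7)
Kw1 = (-22, -8)
w1·Kw1 = (-5)·(-22) + (-7)·(-8) = 166; w1·w1 = (-5)·(-5) + (-7)·(-7) = 74
λ ≈ 166/74 = 2.24324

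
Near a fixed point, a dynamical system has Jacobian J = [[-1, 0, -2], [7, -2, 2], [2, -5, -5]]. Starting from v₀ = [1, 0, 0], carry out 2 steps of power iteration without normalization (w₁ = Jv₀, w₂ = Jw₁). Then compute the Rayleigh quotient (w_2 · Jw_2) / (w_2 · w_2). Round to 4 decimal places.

λ ≈ -5.4535

w1 = Jv₀ = ((-1)·1 + 0·0 + (-2)·0; 7·1 + (-2)·0 + 2·0; 2·1 + (-5)·0 + (-5)·0) = (-1, 7, 2)
w2 = Jw1 = ((-1)·(-1) + 0·7 + (-2)·2; 7·(-1) + (-2)·7 + 2·2; 2·(-1) + (-5)·7 + (-5)·2) = (-3, -17, -47)
Jw2 = (97, -81, 314)
w2·Jw2 = (-3)·97 + (-17)·(-81) + (-47)·314 = -13672; w2·w2 = (-3)·(-3) + (-17)·(-17) + (-47)·(-47) = 2507
λ ≈ -13672/2507 = -5.4535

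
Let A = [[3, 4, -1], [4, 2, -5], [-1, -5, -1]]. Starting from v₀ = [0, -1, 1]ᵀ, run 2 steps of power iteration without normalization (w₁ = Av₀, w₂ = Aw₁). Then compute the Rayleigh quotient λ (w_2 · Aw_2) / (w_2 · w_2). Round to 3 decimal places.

8.455

w1 = Av₀ = (-5, -7, 4)
w2 = Aw1 = (-47, -54, 36)
Aw2 = (-393, -476, 281)
w2·Aw2 = (-47)·(-393) + (-54)·(-476) + 36·281 = 54291; w2·w2 = (-47)·(-47) + (-54)·(-54) + 36·36 = 6421
λ ≈ 54291/6421 = 8.455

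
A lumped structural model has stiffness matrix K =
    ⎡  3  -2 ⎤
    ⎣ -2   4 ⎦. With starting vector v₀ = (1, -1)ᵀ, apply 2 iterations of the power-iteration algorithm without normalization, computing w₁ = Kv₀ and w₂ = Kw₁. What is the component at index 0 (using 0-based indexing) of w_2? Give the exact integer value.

27

w1 = Kv₀ = (5, -6)
w2 = Kw1 = (27, -34)
The requested component of w2 is 27.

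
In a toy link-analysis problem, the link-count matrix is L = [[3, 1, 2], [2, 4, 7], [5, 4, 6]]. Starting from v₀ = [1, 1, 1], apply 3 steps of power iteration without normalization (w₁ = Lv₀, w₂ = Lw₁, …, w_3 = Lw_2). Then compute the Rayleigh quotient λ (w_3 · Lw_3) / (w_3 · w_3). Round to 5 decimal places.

w1 = Lv₀ = (3·1 + 1·1 + 2·1; 2·1 + 4·1 + 7·1; 5·1 + 4·1 + 6·1) = (6, 13, 15)
w2 = Lw1 = (3·6 + 1·13 + 2·15; 2·6 + 4·13 + 7·15; 5·6 + 4·13 + 6·15) = (61, 169, 172)
w3 = Lw2 = (696, 2002, 2013)
Lw3 = (8116, 23491, 23566)
w3·Lw3 = 696·8116 + 2002·23491 + 2013·23566 = 100116076; w3·w3 = 696·696 + 2002·2002 + 2013·2013 = 8544589
λ ≈ 100116076/8544589 = 11.71690

λ ≈ 11.71690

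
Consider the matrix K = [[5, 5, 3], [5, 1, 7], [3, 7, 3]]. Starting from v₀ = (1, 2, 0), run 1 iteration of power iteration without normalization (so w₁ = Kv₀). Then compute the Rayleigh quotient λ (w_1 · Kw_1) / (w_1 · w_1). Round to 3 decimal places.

11.167

w1 = Kv₀ = (5·1 + 5·2 + 3·0; 5·1 + 1·2 + 7·0; 3·1 + 7·2 + 3·0) = (15, 7, 17)
Kw1 = (161, 201, 145)
w1·Kw1 = 15·161 + 7·201 + 17·145 = 6287; w1·w1 = 15·15 + 7·7 + 17·17 = 563
λ ≈ 6287/563 = 11.167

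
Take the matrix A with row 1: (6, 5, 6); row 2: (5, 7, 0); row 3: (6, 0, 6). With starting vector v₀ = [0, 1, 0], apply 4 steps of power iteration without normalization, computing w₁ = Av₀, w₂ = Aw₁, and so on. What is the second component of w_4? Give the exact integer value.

10601

w1 = Av₀ = (6·0 + 5·1 + 6·0; 5·0 + 7·1 + 0·0; 6·0 + 0·1 + 6·0) = (5, 7, 0)
w2 = Aw1 = (6·5 + 5·7 + 6·0; 5·5 + 7·7 + 0·0; 6·5 + 0·7 + 6·0) = (65, 74, 30)
w3 = Aw2 = (940, 843, 570)
w4 = Aw3 = (13275, 10601, 9060)
The requested component of w4 is 10601.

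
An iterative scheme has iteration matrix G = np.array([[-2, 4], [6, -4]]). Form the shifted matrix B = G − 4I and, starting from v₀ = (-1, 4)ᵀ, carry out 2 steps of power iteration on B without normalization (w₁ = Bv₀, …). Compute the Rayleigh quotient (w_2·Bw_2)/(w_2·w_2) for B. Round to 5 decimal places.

B = G − 4I has rows (-6, 4); (6, -8)
w1 = Bv₀ = (22, -38)
w2 = Bw1 = (-284, 436)
Bw2 = (3448, -5192)
w2·Bw2 = -3242944; w2·w2 = 270752; μ ≈ -3242944/270752 = -11.97754

-11.97754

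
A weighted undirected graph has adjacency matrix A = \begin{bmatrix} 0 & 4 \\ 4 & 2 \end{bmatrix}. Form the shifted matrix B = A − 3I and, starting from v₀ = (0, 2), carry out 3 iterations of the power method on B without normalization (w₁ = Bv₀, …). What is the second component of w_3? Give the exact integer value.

-162

B = A − 3I has rows (-3, 4); (4, -1)
w1 = Bv₀ = ((-3)·0 + 4·2; 4·0 + (-1)·2) = (8, -2)
w2 = Bw1 = ((-3)·8 + 4·(-2); 4·8 + (-1)·(-2)) = (-32, 34)
w3 = Bw2 = (232, -162)
Requested component of w3: -162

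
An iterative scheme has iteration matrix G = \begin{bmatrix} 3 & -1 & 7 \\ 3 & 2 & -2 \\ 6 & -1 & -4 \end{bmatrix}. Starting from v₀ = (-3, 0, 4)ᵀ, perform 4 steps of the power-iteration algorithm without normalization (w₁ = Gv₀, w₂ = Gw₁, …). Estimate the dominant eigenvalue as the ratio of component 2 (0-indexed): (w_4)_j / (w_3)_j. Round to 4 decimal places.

w1 = Gv₀ = (19, -17, -34)
w2 = Gw1 = (-164, 91, 267)
w3 = Gw2 = (1286, -844, -2143)
w4 = Gw3 = (-10299, 6456, 17132)
Ratio at component: 17132 / -2143 = -7.9944

-7.9944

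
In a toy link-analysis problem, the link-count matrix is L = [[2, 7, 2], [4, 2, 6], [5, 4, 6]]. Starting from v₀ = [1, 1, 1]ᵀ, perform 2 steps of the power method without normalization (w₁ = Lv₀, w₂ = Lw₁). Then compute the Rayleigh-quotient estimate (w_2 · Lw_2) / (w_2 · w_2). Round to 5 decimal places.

w1 = Lv₀ = (11, 12, 15)
w2 = Lw1 = (136, 158, 193)
Lw2 = (1764, 2018, 2470)
w2·Lw2 = 136·1764 + 158·2018 + 193·2470 = 1035458; w2·w2 = 136·136 + 158·158 + 193·193 = 80709
λ ≈ 1035458/80709 = 12.82952

λ ≈ 12.82952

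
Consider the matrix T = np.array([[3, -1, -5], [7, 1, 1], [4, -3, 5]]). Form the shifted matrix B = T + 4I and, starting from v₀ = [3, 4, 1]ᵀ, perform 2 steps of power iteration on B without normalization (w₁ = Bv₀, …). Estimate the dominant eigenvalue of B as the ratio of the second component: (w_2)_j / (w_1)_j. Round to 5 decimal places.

μ ≈ 7.21429

B = T + 4I has rows (7, -1, -5); (7, 5, 1); (4, -3, 9)
w1 = Bv₀ = (7·3 + (-1)·4 + (-5)·1; 7·3 + 5·4 + 1·1; 4·3 + (-3)·4 + 9·1) = (12, 42, 9)
w2 = Bw1 = (7·12 + (-1)·42 + (-5)·9; 7·12 + 5·42 + 1·9; 4·12 + (-3)·42 + 9·9) = (-3, 303, 3)
Ratio: 303/42 = 7.21429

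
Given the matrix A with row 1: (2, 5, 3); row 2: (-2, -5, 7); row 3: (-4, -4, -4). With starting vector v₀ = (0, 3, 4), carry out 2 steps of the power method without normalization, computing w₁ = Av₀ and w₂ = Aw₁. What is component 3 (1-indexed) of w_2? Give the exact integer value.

-48

w1 = Av₀ = (2·0 + 5·3 + 3·4; (-2)·0 + (-5)·3 + 7·4; (-4)·0 + (-4)·3 + (-4)·4) = (27, 13, -28)
w2 = Aw1 = (2·27 + 5·13 + 3·(-28); (-2)·27 + (-5)·13 + 7·(-28); (-4)·27 + (-4)·13 + (-4)·(-28)) = (35, -315, -48)
The requested component of w2 is -48.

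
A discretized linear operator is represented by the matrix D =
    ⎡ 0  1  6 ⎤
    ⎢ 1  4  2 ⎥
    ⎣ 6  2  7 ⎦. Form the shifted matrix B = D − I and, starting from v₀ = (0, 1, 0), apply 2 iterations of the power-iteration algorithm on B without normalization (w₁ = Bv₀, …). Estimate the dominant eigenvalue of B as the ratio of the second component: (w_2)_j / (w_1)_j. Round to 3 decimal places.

μ ≈ 4.667

B = D − I has rows (-1, 1, 6); (1, 3, 2); (6, 2, 6)
w1 = Bv₀ = (1, 3, 2)
w2 = Bw1 = (14, 14, 24)
Ratio: 14/3 = 4.667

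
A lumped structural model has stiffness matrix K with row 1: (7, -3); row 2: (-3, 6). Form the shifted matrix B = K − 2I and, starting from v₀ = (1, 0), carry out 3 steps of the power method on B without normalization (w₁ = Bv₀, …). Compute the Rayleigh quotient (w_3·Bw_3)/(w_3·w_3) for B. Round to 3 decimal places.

B = K − 2I has rows (5, -3); (-3, 4)
w1 = Bv₀ = (5, -3)
w2 = Bw1 = (34, -27)
w3 = Bw2 = (251, -210)
Bw3 = (1885, -1593)
w3·Bw3 = 807665; w3·w3 = 107101; μ ≈ 807665/107101 = 7.541

μ ≈ 7.541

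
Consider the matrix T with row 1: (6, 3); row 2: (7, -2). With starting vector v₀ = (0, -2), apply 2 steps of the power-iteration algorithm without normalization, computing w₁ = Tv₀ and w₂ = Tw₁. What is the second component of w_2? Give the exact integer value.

w1 = Tv₀ = (-6, 4)
w2 = Tw1 = (-24, -50)
The requested component of w2 is -50.

-50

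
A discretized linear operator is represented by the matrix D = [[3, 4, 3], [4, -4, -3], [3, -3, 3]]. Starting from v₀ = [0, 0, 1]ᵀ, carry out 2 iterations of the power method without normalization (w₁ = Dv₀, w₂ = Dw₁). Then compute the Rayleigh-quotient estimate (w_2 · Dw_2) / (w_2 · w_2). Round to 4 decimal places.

w1 = Dv₀ = (3, -3, 3)
w2 = Dw1 = (6, 15, 27)
Dw2 = (159, -117, 54)
w2·Dw2 = 6·159 + 15·(-117) + 27·54 = 657; w2·w2 = 6·6 + 15·15 + 27·27 = 990
λ ≈ 657/990 = 0.6636

λ ≈ 0.6636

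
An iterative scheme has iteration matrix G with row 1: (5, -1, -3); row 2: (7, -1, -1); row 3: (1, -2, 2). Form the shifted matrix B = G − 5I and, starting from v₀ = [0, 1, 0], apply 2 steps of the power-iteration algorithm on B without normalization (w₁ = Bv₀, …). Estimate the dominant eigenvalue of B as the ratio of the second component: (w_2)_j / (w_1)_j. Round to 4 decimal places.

B = G − 5I has rows (0, -1, -3); (7, -6, -1); (1, -2, -3)
w1 = Bv₀ = (0·0 + (-1)·1 + (-3)·0; 7·0 + (-6)·1 + (-1)·0; 1·0 + (-2)·1 + (-3)·0) = (-1, -6, -2)
w2 = Bw1 = (0·(-1) + (-1)·(-6) + (-3)·(-2); 7·(-1) + (-6)·(-6) + (-1)·(-2); 1·(-1) + (-2)·(-6) + (-3)·(-2)) = (12, 31, 17)
Ratio: 31/-6 = -5.1667

-5.1667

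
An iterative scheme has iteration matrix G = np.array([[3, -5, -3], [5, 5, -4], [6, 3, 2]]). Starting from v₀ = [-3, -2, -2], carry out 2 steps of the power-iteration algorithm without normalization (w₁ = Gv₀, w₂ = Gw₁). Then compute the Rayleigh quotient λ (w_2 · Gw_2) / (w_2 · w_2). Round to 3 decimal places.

w1 = Gv₀ = (3·(-3) + (-5)·(-2) + (-3)·(-2); 5·(-3) + 5·(-2) + (-4)·(-2); 6·(-3) + 3·(-2) + 2·(-2)) = (7, -17, -28)
w2 = Gw1 = (3·7 + (-5)·(-17) + (-3)·(-28); 5·7 + 5·(-17) + (-4)·(-28); 6·7 + 3·(-17) + 2·(-28)) = (190, 62, -65)
Gw2 = (455, 1520, 1196)
w2·Gw2 = 190·455 + 62·1520 + (-65)·1196 = 102950; w2·w2 = 190·190 + 62·62 + (-65)·(-65) = 44169
λ ≈ 102950/44169 = 2.331

λ ≈ 2.331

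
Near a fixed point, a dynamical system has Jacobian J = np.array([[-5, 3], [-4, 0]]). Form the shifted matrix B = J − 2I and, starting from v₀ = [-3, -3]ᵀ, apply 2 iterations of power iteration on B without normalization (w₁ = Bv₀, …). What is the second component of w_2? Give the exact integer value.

B = J − 2I has rows (-7, 3); (-4, -2)
w1 = Bv₀ = (12, 18)
w2 = Bw1 = (-30, -84)
Requested component of w2: -84

-84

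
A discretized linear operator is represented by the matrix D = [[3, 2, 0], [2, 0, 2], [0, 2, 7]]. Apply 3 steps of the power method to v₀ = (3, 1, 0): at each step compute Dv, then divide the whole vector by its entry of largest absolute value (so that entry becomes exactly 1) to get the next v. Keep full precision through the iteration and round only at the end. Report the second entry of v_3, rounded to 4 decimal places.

0.6068

Dv0 = (11.00000, 6.00000, 2.00000); divide by 11.00000 → v1 = (1.00000, 0.54545, 0.18182)
Dv1 = (4.09091, 2.36364, 2.36364); divide by 4.09091 → v2 = (1.00000, 0.57778, 0.57778)
Dv2 = (4.15556, 3.15556, 5.20000); divide by 5.20000 → v3 = (0.79915, 0.60684, 1.00000)
Requested entry of v3: 142/234 = 0.6068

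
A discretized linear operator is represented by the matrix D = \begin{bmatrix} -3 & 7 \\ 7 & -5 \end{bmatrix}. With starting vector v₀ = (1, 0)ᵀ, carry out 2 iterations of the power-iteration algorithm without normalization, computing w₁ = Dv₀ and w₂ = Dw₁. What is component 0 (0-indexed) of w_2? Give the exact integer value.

w1 = Dv₀ = ((-3)·1 + 7·0; 7·1 + (-5)·0) = (-3, 7)
w2 = Dw1 = ((-3)·(-3) + 7·7; 7·(-3) + (-5)·7) = (58, -56)
The requested component of w2 is 58.

58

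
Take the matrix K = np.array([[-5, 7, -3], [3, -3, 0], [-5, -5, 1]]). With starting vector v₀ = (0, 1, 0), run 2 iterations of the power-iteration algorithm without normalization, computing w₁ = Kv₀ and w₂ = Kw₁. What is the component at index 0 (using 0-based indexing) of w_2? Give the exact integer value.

-41

w1 = Kv₀ = (7, -3, -5)
w2 = Kw1 = (-41, 30, -25)
The requested component of w2 is -41.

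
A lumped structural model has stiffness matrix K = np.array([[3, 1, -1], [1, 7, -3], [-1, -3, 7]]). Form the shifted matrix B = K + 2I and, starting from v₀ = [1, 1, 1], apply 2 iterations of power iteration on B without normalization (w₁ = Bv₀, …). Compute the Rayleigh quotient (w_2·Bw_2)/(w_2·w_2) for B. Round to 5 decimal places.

μ ≈ 7.17338

B = K + 2I has rows (5, 1, -1); (1, 9, -3); (-1, -3, 9)
w1 = Bv₀ = (5, 7, 5)
w2 = Bw1 = (27, 53, 19)
Bw2 = (169, 447, -15)
w2·Bw2 = 27969; w2·w2 = 3899; μ ≈ 27969/3899 = 7.17338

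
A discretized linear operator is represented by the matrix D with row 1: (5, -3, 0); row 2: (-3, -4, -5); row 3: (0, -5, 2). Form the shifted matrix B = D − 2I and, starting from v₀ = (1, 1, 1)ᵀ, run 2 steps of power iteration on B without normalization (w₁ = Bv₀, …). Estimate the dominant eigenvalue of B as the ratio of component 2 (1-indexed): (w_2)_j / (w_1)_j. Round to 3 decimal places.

-7.786

B = D − 2I has rows (3, -3, 0); (-3, -6, -5); (0, -5, 0)
w1 = Bv₀ = (0, -14, -5)
w2 = Bw1 = (42, 109, 70)
Ratio: 109/-14 = -7.786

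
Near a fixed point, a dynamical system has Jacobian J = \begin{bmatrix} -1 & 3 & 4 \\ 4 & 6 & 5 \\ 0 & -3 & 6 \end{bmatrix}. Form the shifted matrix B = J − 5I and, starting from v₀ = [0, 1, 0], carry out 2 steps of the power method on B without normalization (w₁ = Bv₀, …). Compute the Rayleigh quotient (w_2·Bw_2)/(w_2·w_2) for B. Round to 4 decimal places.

B = J − 5I has rows (-6, 3, 4); (4, 1, 5); (0, -3, 1)
w1 = Bv₀ = (3, 1, -3)
w2 = Bw1 = (-27, -2, -6)
Bw2 = (132, -140, 0)
w2·Bw2 = -3284; w2·w2 = 769; μ ≈ -3284/769 = -4.2705

-4.2705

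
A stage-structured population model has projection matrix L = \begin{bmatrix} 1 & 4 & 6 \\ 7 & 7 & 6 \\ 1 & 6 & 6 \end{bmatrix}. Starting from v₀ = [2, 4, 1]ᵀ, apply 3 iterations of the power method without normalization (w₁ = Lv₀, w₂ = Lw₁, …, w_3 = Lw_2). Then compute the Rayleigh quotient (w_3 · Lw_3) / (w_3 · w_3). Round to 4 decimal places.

15.2881

w1 = Lv₀ = (24, 48, 32)
w2 = Lw1 = (408, 696, 504)
w3 = Lw2 = (6216, 10752, 7608)
Lw3 = (94872, 164424, 116376)
w3·Lw3 = 6216·94872 + 10752·164424 + 7608·116376 = 3242999808; w3·w3 = 6216·6216 + 10752·10752 + 7608·7608 = 212125824
λ ≈ 3242999808/212125824 = 15.2881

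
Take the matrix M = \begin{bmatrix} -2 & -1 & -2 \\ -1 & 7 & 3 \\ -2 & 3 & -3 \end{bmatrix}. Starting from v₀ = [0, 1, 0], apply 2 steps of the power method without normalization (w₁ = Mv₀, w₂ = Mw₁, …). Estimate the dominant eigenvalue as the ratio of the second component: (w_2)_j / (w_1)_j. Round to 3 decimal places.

λ ≈ 8.429

w1 = Mv₀ = (-1, 7, 3)
w2 = Mw1 = (-11, 59, 14)
Ratio at component: 59 / 7 = 8.429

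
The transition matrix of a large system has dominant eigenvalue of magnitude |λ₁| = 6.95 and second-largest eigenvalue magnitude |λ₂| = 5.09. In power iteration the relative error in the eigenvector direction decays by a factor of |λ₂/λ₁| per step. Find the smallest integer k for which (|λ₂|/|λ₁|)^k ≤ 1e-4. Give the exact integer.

|λ₂/λ₁| = 5.09/6.95 = 0.73237
Need k ≥ ln(1e-4) / ln(0.73237) = -9.2103 / -0.3115 ≈ 29.571
Smallest integer k satisfying the bound: 30

30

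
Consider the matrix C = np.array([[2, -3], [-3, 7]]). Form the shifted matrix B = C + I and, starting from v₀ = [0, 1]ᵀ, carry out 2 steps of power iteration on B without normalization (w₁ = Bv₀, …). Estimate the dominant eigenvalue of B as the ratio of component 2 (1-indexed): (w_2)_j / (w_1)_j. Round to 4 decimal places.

B = C + I has rows (3, -3); (-3, 8)
w1 = Bv₀ = (3·0 + (-3)·1; (-3)·0 + 8·1) = (-3, 8)
w2 = Bw1 = (3·(-3) + (-3)·8; (-3)·(-3) + 8·8) = (-33, 73)
Ratio: 73/8 = 9.1250

9.1250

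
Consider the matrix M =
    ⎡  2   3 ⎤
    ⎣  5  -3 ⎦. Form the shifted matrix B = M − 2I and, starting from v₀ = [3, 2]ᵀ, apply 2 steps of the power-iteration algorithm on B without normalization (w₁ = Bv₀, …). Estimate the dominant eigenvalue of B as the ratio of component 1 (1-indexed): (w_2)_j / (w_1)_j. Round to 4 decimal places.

B = M − 2I has rows (0, 3); (5, -5)
w1 = Bv₀ = (0·3 + 3·2; 5·3 + (-5)·2) = (6, 5)
w2 = Bw1 = (0·6 + 3·5; 5·6 + (-5)·5) = (15, 5)
Ratio: 15/6 = 2.5000

μ ≈ 2.5000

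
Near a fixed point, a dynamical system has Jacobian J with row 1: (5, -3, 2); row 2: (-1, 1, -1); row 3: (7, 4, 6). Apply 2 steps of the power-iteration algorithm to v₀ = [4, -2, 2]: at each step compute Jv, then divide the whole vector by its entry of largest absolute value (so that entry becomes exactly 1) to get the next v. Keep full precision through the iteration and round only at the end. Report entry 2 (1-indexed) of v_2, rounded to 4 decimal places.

Jv0 = (30.00000, -8.00000, 32.00000); divide by 32.00000 → v1 = (0.93750, -0.25000, 1.00000)
Jv1 = (7.43750, -2.18750, 11.56250); divide by 11.56250 → v2 = (0.64324, -0.18919, 1.00000)
Requested entry of v2: -70/370 = -0.1892

-0.1892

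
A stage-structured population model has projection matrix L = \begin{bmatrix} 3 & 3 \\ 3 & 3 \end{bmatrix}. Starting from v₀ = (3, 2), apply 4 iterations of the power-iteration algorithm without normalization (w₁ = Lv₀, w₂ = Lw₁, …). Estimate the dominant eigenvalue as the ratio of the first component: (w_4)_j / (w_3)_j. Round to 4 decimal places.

λ ≈ 6.0000

w1 = Lv₀ = (15, 15)
w2 = Lw1 = (90, 90)
w3 = Lw2 = (540, 540)
w4 = Lw3 = (3240, 3240)
Ratio at component: 3240 / 540 = 6.0000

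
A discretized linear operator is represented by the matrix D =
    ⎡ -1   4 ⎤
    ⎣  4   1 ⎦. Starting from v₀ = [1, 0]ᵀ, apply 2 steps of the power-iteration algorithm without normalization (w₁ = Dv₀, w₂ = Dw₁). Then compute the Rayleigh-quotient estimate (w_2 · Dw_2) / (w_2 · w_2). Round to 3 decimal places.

-1.000

w1 = Dv₀ = ((-1)·1 + 4·0; 4·1 + 1·0) = (-1, 4)
w2 = Dw1 = ((-1)·(-1) + 4·4; 4·(-1) + 1·4) = (17, 0)
Dw2 = (-17, 68)
w2·Dw2 = 17·(-17) + 0·68 = -289; w2·w2 = 17·17 + 0·0 = 289
λ ≈ -289/289 = -1.000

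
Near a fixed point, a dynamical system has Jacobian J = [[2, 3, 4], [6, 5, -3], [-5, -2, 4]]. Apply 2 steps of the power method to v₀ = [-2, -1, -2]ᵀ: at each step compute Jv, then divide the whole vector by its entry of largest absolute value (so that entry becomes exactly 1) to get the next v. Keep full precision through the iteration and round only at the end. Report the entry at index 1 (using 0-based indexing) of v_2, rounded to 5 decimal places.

Jv0 = (-15.000000, -11.000000, 4.000000); divide by -15.000000 → v1 = (1.000000, 0.733333, -0.266667)
Jv1 = (3.133333, 10.466667, -7.533333); divide by 10.466667 → v2 = (0.299363, 1.000000, -0.719745)
Requested entry of v2: -157/-157 = 1.00000

1.00000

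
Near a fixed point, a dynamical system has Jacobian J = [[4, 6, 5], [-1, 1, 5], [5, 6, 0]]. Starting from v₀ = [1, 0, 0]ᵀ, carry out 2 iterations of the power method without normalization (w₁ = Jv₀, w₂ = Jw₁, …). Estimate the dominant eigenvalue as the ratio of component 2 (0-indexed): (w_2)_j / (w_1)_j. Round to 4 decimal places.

2.8000

w1 = Jv₀ = (4·1 + 6·0 + 5·0; (-1)·1 + 1·0 + 5·0; 5·1 + 6·0 + 0·0) = (4, -1, 5)
w2 = Jw1 = (4·4 + 6·(-1) + 5·5; (-1)·4 + 1·(-1) + 5·5; 5·4 + 6·(-1) + 0·5) = (35, 20, 14)
Ratio at component: 14 / 5 = 2.8000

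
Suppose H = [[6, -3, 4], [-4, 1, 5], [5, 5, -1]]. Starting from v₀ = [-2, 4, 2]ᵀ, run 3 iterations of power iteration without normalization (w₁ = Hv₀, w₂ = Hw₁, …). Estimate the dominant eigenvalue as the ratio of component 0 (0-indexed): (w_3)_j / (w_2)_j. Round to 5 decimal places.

w1 = Hv₀ = (6·(-2) + (-3)·4 + 4·2; (-4)·(-2) + 1·4 + 5·2; 5·(-2) + 5·4 + (-1)·2) = (-16, 22, 8)
w2 = Hw1 = (6·(-16) + (-3)·22 + 4·8; (-4)·(-16) + 1·22 + 5·8; 5·(-16) + 5·22 + (-1)·8) = (-130, 126, 22)
w3 = Hw2 = (-1070, 756, -42)
Ratio at component: -1070 / -130 = 8.23077

8.23077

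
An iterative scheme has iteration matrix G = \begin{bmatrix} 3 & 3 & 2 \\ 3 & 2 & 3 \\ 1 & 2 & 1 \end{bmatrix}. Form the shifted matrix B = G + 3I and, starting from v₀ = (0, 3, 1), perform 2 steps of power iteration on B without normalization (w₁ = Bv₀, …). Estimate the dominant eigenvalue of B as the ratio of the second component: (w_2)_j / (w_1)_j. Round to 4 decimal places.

B = G + 3I has rows (6, 3, 2); (3, 5, 3); (1, 2, 4)
w1 = Bv₀ = (11, 18, 10)
w2 = Bw1 = (140, 153, 87)
Ratio: 153/18 = 8.5000

8.5000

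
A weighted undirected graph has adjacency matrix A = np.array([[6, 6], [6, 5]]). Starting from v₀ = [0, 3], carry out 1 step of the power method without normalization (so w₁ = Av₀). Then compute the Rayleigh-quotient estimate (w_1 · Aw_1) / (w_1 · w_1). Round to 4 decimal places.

λ ≈ 11.4918

w1 = Av₀ = (18, 15)
Aw1 = (198, 183)
w1·Aw1 = 18·198 + 15·183 = 6309; w1·w1 = 18·18 + 15·15 = 549
λ ≈ 6309/549 = 11.4918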